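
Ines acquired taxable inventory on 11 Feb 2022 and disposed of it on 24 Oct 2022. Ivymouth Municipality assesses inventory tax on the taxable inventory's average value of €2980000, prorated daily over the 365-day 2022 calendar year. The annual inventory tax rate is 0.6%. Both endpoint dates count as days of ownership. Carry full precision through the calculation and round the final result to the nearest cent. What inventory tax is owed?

Days held (11 Feb – 24 Oct 2022): 256 out of 365
Tax = €2980000 × 0.6% × 256/365 = €12540.4932

€12540.49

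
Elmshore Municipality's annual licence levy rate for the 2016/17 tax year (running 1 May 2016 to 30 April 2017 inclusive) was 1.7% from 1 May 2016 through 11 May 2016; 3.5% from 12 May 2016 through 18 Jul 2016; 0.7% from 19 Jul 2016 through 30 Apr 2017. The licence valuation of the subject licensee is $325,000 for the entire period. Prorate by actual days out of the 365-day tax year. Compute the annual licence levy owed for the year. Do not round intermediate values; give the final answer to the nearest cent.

1 May – 11 May 2016: 11 days at 1.7% → $325,000 × 1.7% × 11/365 = $166.5068
12 May – 18 Jul 2016: 68 days at 3.5% → $325,000 × 3.5% × 68/365 = $2,119.1781
19 Jul 2016 – 30 Apr 2017: 286 days at 0.7% → $325,000 × 0.7% × 286/365 = $1,782.6027
Total = $4,068.2877

$4,068.29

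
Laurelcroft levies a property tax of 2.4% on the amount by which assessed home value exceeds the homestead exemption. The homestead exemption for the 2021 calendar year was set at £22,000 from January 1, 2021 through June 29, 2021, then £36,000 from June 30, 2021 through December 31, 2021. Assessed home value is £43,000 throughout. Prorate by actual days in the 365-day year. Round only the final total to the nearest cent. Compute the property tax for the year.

£333.70

January 1 – June 29, 2021: 180 days, exemption £22,000 → (£43,000 − £22,000) × 2.4% × 180/365 = £248.5479
June 30 – December 31, 2021: 185 days, exemption £36,000 → (£43,000 − £36,000) × 2.4% × 185/365 = £85.1507
Total = £333.6986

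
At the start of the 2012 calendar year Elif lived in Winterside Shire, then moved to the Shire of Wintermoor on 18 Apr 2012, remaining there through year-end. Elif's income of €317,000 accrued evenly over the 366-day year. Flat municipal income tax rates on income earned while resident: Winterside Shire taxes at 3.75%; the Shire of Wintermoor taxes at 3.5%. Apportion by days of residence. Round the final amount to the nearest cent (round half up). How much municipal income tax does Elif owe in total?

Winterside Shire, 1 Jan – 17 Apr 2012: 108 days → €317,000 × 3.75% × 108/366 = €3,507.7869
The Shire of Wintermoor, 18 Apr – 31 Dec 2012: 258 days → €317,000 × 3.5% × 258/366 = €7,821.0656
Total = €11,328.8525

€11,328.85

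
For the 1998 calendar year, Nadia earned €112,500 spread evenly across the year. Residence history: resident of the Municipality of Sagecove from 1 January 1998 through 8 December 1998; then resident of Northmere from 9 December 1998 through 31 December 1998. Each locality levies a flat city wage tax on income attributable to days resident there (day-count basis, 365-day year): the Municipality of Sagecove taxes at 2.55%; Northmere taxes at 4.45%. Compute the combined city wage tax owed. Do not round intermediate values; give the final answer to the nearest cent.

€3,003.44

The Municipality of Sagecove, 1 January – 8 December 1998: 342 days → €112,500 × 2.55% × 342/365 = €2,687.9795
Northmere, 9 December – 31 December 1998: 23 days → €112,500 × 4.45% × 23/365 = €315.4623
Total = €3,003.4418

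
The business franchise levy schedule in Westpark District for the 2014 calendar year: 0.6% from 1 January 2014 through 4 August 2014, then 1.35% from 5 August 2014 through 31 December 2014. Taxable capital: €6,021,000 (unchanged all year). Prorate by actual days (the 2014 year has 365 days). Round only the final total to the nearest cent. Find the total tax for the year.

1 January – 4 August 2014: 216 days at 0.6% → €6,021,000 × 0.6% × 216/365 = €21,378.6740
5 August – 31 December 2014: 149 days at 1.35% → €6,021,000 × 1.35% × 149/365 = €33,181.4836
Total = €54,560.1575

€54,560.16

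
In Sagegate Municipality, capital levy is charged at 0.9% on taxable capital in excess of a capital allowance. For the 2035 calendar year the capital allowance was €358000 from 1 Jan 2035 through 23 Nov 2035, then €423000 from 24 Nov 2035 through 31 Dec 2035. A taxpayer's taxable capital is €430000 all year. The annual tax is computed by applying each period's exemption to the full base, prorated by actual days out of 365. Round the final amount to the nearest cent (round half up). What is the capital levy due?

1 Jan – 23 Nov 2035: 327 days, exemption €358000 → (€430000 − €358000) × 0.9% × 327/365 = €580.5370
24 Nov – 31 Dec 2035: 38 days, exemption €423000 → (€430000 − €423000) × 0.9% × 38/365 = €6.5589
Total = €587.0959

€587.10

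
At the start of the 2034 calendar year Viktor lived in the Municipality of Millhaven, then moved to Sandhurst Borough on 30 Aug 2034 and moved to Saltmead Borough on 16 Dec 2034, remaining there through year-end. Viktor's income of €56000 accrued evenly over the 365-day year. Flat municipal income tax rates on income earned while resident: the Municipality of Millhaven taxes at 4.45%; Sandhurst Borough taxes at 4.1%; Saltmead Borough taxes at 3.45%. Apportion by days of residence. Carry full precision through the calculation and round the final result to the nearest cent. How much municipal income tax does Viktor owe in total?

The Municipality of Millhaven, 1 Jan – 29 Aug 2034: 241 days → €56000 × 4.45% × 241/365 = €1645.4027
Sandhurst Borough, 30 Aug – 15 Dec 2034: 108 days → €56000 × 4.1% × 108/365 = €679.3644
Saltmead Borough, 16 Dec – 31 Dec 2034: 16 days → €56000 × 3.45% × 16/365 = €84.6904
Total = €2409.4575

€2409.46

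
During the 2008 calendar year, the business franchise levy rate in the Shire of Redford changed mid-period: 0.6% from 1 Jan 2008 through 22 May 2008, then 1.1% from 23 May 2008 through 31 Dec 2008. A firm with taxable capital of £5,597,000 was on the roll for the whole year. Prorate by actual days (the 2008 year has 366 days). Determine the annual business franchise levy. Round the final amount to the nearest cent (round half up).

£50,632.97

1 Jan – 22 May 2008: 143 days at 0.6% → £5,597,000 × 0.6% × 143/366 = £13,120.8361
23 May – 31 Dec 2008: 223 days at 1.1% → £5,597,000 × 1.1% × 223/366 = £37,512.1339
Total = £50,632.9699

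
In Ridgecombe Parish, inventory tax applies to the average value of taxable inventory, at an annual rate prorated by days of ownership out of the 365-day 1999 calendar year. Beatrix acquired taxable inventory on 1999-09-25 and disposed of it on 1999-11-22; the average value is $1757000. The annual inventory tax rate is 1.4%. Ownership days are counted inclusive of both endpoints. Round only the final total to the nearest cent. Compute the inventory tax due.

Days held (1999-09-25 to 1999-11-22): 59 out of 365
Tax = $1757000 × 1.4% × 59/365 = $3976.1151

$3976.12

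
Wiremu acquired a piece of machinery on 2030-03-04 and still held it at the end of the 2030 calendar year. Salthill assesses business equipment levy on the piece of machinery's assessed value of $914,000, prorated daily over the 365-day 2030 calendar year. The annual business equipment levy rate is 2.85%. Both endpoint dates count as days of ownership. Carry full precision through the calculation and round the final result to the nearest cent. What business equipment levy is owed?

$21,624.24

Days held (2030-03-04 to 2030-12-31): 303 out of 365
Tax = $914,000 × 2.85% × 303/365 = $21,624.2384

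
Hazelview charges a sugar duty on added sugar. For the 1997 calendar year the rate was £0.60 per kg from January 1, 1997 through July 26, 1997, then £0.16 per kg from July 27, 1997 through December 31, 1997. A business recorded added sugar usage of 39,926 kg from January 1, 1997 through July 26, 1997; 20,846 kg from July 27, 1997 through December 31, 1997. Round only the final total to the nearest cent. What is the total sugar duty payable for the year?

January 1 – July 26, 1997: 39,926 kg at £0.60/kg → £23955.60
July 27 – December 31, 1997: 20,846 kg at £0.16/kg → £3335.36

£27290.96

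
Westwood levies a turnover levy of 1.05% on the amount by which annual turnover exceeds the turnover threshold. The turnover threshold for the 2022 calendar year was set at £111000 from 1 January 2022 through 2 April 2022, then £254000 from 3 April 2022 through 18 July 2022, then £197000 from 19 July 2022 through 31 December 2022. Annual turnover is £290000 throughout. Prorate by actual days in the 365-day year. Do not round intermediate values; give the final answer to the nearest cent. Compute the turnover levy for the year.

1 January – 2 April 2022: 92 days, exemption £111000 → (£290000 − £111000) × 1.05% × 92/365 = £473.7370
3 April – 18 July 2022: 107 days, exemption £254000 → (£290000 − £254000) × 1.05% × 107/365 = £110.8110
19 July – 31 December 2022: 166 days, exemption £197000 → (£290000 − £197000) × 1.05% × 166/365 = £444.1068
Total = £1028.6548

£1028.65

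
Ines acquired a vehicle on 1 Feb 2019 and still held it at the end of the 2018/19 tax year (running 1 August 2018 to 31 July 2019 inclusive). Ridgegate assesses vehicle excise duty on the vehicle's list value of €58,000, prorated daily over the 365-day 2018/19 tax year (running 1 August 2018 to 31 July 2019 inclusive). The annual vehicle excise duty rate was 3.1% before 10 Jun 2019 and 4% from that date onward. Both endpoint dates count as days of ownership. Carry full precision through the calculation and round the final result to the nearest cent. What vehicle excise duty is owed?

€965.98

1 Feb – 9 Jun 2019: 129 days at 3.1% → €58,000 × 3.1% × 129/365 = €635.4575
10 Jun – 31 Jul 2019: 52 days at 4% → €58,000 × 4% × 52/365 = €330.5205
Total = €965.9781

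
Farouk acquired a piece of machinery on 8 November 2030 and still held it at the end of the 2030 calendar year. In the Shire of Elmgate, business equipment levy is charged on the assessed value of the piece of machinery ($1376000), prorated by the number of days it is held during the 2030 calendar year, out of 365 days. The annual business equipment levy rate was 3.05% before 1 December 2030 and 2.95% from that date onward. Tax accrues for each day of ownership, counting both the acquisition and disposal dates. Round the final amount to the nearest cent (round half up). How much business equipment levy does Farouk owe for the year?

$6092.10

8 November – 30 November 2030: 23 days at 3.05% → $1376000 × 3.05% × 23/365 = $2644.5589
1 December – 31 December 2030: 31 days at 2.95% → $1376000 × 2.95% × 31/365 = $3447.5397
Total = $6092.0986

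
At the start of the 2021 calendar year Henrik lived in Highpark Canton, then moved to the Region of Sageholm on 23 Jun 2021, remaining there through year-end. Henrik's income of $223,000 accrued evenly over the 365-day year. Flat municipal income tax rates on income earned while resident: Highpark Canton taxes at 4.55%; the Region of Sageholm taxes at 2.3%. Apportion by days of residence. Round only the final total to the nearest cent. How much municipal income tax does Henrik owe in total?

Highpark Canton, 1 Jan – 22 Jun 2021: 173 days → $223,000 × 4.55% × 173/365 = $4,809.1630
The Region of Sageholm, 23 Jun – 31 Dec 2021: 192 days → $223,000 × 2.3% × 192/365 = $2,697.9945
Total = $7,507.1575

$7,507.16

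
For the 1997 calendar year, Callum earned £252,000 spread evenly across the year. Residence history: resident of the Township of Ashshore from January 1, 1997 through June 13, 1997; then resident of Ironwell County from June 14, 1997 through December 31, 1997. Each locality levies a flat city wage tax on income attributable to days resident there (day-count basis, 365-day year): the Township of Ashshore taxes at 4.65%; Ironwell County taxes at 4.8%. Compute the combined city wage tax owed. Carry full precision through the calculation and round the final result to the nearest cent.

£11,926.16

The Township of Ashshore, January 1 – June 13, 1997: 164 days → £252,000 × 4.65% × 164/365 = £5,265.0740
Ironwell County, June 14 – December 31, 1997: 201 days → £252,000 × 4.8% × 201/365 = £6,661.0849
Total = £11,926.1589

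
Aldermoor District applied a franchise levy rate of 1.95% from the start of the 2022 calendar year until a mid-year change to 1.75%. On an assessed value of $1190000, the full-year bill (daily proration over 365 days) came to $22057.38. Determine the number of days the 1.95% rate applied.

Let d = days at the first rate; then 365 − d days at the second rate.
$1190000 × [1.95%·d + 1.75%·(365−d)] / 365 = $22057.38
Solving gives d = 189, so the new rate took effect on July 9, 2022.

189 days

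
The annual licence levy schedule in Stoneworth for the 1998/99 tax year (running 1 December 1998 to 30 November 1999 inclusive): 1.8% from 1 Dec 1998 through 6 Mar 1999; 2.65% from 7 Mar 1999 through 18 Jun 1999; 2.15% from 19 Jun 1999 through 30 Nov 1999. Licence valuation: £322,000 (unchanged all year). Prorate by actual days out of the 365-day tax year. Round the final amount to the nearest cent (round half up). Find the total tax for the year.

1 Dec 1998 – 6 Mar 1999: 96 days at 1.8% → £322,000 × 1.8% × 96/365 = £1,524.4274
7 Mar – 18 Jun 1999: 104 days at 2.65% → £322,000 × 2.65% × 104/365 = £2,431.3205
19 Jun – 30 Nov 1999: 165 days at 2.15% → £322,000 × 2.15% × 165/365 = £3,129.5753
Total = £7,085.3233

£7,085.32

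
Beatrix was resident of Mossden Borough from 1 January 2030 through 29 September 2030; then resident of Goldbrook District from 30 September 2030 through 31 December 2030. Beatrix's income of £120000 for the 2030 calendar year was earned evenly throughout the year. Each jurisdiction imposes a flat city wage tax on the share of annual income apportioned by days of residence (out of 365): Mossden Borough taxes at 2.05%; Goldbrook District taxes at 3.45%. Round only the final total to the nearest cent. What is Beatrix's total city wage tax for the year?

Mossden Borough, 1 January – 29 September 2030: 272 days → £120000 × 2.05% × 272/365 = £1833.2055
Goldbrook District, 30 September – 31 December 2030: 93 days → £120000 × 3.45% × 93/365 = £1054.8493
Total = £2888.0548

£2888.05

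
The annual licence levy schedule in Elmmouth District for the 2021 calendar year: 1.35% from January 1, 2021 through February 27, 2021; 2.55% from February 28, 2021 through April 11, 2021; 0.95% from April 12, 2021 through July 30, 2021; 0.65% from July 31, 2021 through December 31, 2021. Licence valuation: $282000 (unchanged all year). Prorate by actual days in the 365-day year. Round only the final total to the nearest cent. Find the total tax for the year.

January 1 – February 27, 2021: 58 days at 1.35% → $282000 × 1.35% × 58/365 = $604.9479
February 28 – April 11, 2021: 43 days at 2.55% → $282000 × 2.55% × 43/365 = $847.1589
April 12 – July 30, 2021: 110 days at 0.95% → $282000 × 0.95% × 110/365 = $807.3699
July 31 – December 31, 2021: 154 days at 0.65% → $282000 × 0.65% × 154/365 = $773.3753
Total = $3032.8521

$3032.85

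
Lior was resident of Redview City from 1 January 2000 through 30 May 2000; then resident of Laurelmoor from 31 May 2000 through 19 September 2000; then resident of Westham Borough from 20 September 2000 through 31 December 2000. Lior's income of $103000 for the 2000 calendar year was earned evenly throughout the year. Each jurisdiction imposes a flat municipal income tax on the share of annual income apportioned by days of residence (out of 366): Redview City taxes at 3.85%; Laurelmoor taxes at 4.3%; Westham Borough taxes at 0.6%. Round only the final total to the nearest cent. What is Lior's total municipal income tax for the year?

Redview City, 1 January – 30 May 2000: 151 days → $103000 × 3.85% × 151/366 = $1636.0396
Laurelmoor, 31 May – 19 September 2000: 112 days → $103000 × 4.3% × 112/366 = $1355.3224
Westham Borough, 20 September – 31 December 2000: 103 days → $103000 × 0.6% × 103/366 = $173.9180
Total = $3165.2801

$3165.28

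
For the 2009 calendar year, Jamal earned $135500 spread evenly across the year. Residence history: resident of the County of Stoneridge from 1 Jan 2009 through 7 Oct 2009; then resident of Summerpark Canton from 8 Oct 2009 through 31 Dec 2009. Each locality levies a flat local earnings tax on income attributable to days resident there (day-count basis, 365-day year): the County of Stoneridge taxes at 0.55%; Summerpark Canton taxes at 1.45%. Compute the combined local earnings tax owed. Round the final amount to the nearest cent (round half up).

The County of Stoneridge, 1 Jan – 7 Oct 2009: 280 days → $135500 × 0.55% × 280/365 = $571.6986
Summerpark Canton, 8 Oct – 31 Dec 2009: 85 days → $135500 × 1.45% × 85/365 = $457.5445
Total = $1029.2432

$1029.24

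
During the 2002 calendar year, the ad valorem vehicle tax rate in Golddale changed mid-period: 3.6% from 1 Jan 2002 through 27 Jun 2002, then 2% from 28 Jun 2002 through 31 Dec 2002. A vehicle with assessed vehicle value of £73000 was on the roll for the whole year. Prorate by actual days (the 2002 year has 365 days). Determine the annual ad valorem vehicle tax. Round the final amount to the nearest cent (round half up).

1 Jan – 27 Jun 2002: 178 days at 3.6% → £73000 × 3.6% × 178/365 = £1281.6000
28 Jun – 31 Dec 2002: 187 days at 2% → £73000 × 2% × 187/365 = £748.0000
Total = £2029.6000

£2029.60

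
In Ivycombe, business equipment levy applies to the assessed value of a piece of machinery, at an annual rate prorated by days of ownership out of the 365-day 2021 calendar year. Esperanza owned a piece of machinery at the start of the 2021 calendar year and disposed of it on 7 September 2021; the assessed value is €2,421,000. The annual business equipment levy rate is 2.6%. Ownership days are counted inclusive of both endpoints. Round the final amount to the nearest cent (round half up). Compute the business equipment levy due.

Days held (1 January – 7 September 2021): 250 out of 365
Tax = €2,421,000 × 2.6% × 250/365 = €43,113.6986

€43,113.70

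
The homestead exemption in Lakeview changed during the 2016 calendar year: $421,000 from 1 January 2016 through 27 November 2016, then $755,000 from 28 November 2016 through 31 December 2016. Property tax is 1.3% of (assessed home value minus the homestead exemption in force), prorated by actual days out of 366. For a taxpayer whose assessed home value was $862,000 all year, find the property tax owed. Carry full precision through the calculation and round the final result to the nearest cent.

$5,329.64

1 January – 27 November 2016: 332 days, exemption $421,000 → ($862,000 − $421,000) × 1.3% × 332/366 = $5,200.4262
28 November – 31 December 2016: 34 days, exemption $755,000 → ($862,000 − $755,000) × 1.3% × 34/366 = $129.2186
Total = $5,329.6448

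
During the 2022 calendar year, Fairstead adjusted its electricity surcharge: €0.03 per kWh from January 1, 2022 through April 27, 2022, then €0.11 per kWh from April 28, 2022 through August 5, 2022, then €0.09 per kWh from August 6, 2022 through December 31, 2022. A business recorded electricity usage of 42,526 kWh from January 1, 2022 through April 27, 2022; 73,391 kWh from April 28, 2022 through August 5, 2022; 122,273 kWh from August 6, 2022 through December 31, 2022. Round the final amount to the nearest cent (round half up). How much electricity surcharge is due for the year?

January 1 – April 27, 2022: 42,526 kWh at €0.03/kWh → €1275.78
April 28 – August 5, 2022: 73,391 kWh at €0.11/kWh → €8073.01
August 6 – December 31, 2022: 122,273 kWh at €0.09/kWh → €11004.57

€20353.36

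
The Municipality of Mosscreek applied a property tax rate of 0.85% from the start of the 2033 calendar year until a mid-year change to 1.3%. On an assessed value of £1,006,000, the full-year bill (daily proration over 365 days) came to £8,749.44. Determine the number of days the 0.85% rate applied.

Let d = days at the first rate; then 365 − d days at the second rate.
£1,006,000 × [0.85%·d + 1.3%·(365−d)] / 365 = £8,749.44
Solving gives d = 349, so the new rate took effect on December 16, 2033.

349 days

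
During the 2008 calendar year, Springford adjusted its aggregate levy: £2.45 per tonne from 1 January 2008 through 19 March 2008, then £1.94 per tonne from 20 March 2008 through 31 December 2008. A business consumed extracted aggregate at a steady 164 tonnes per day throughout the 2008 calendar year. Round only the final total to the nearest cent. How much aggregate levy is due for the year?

1 January – 19 March 2008: 79 days × 164 tonnes/day = 12,956 tonnes at £2.45/tonne → £31742.20
20 March – 31 December 2008: 287 days × 164 tonnes/day = 47,068 tonnes at £1.94/tonne → £91311.92

£123054.12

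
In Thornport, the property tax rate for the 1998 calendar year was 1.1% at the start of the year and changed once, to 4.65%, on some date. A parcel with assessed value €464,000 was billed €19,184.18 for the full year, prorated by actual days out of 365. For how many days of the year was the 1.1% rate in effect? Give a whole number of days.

53 days

Let d = days at the first rate; then 365 − d days at the second rate.
€464,000 × [1.1%·d + 4.65%·(365−d)] / 365 = €19,184.18
Solving gives d = 53, so the new rate took effect on 23 February 1998.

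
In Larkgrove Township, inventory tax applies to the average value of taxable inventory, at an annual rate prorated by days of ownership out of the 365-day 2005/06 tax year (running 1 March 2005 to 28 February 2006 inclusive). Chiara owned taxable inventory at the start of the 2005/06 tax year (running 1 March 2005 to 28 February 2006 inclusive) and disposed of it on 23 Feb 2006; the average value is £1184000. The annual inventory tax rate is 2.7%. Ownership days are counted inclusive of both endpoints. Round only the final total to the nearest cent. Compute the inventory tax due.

Days held (1 Mar 2005 – 23 Feb 2006): 360 out of 365
Tax = £1184000 × 2.7% × 360/365 = £31530.0822

£31530.08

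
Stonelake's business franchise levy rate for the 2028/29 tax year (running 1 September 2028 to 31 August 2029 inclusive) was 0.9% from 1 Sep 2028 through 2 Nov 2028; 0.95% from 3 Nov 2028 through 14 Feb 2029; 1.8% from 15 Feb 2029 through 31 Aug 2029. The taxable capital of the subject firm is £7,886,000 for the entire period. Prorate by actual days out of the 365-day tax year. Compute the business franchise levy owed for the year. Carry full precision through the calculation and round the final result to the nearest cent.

£110,598.45

1 Sep – 2 Nov 2028: 63 days at 0.9% → £7,886,000 × 0.9% × 63/365 = £12,250.3068
3 Nov 2028 – 14 Feb 2029: 104 days at 0.95% → £7,886,000 × 0.95% × 104/365 = £21,346.2137
15 Feb – 31 Aug 2029: 198 days at 1.8% → £7,886,000 × 1.8% × 198/365 = £77,001.9288
Total = £110,598.4493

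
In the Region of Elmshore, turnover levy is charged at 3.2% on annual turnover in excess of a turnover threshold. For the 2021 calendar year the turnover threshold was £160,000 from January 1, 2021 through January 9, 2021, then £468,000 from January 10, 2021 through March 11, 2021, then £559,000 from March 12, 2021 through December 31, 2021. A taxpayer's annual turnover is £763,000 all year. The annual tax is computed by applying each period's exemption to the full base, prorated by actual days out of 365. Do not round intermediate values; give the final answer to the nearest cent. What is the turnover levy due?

January 1 – January 9, 2021: 9 days, exemption £160,000 → (£763,000 − £160,000) × 3.2% × 9/365 = £475.7918
January 10 – March 11, 2021: 61 days, exemption £468,000 → (£763,000 − £468,000) × 3.2% × 61/365 = £1,577.6438
March 12 – December 31, 2021: 295 days, exemption £559,000 → (£763,000 − £559,000) × 3.2% × 295/365 = £5,276.0548
Total = £7,329.4904

£7,329.49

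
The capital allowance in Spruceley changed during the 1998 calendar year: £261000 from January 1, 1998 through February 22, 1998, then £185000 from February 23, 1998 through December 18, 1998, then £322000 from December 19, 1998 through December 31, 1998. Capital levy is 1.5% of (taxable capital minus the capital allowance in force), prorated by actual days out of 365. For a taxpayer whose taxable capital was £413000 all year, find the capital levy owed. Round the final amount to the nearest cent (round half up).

January 1 – February 22, 1998: 53 days, exemption £261000 → (£413000 − £261000) × 1.5% × 53/365 = £331.0685
February 23 – December 18, 1998: 299 days, exemption £185000 → (£413000 − £185000) × 1.5% × 299/365 = £2801.5890
December 19 – December 31, 1998: 13 days, exemption £322000 → (£413000 − £322000) × 1.5% × 13/365 = £48.6164
Total = £3181.2740

£3181.27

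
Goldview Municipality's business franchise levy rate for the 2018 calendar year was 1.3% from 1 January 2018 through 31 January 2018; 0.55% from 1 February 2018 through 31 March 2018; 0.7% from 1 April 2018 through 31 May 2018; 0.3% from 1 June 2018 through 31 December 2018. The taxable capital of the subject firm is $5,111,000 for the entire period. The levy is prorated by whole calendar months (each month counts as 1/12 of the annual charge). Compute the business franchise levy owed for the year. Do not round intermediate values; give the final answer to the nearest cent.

$25,129.08

1 January – 31 January 2018: 1 month at 1.3% → $5,111,000 × 1.3% × 1/12 = $5,536.9167
1 February – 31 March 2018: 2 months at 0.55% → $5,111,000 × 0.55% × 2/12 = $4,685.0833
1 April – 31 May 2018: 2 months at 0.7% → $5,111,000 × 0.7% × 2/12 = $5,962.8333
1 June – 31 December 2018: 7 months at 0.3% → $5,111,000 × 0.3% × 7/12 = $8,944.2500
Total = $25,129.0833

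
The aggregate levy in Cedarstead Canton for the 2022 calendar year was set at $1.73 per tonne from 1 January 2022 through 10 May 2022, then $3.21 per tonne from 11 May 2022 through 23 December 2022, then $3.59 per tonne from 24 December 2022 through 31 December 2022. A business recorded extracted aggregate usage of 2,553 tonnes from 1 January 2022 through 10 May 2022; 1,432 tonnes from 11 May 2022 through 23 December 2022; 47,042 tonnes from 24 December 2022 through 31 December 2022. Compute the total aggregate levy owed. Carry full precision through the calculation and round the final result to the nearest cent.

1 January – 10 May 2022: 2,553 tonnes at $1.73/tonne → $4416.69
11 May – 23 December 2022: 1,432 tonnes at $3.21/tonne → $4596.72
24 December – 31 December 2022: 47,042 tonnes at $3.59/tonne → $168880.78

$177894.19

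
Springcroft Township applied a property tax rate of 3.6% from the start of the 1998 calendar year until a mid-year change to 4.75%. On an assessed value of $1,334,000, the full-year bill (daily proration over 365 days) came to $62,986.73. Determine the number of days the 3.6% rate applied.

Let d = days at the first rate; then 365 − d days at the second rate.
$1,334,000 × [3.6%·d + 4.75%·(365−d)] / 365 = $62,986.73
Solving gives d = 9, so the new rate took effect on 10 January 1998.

9 days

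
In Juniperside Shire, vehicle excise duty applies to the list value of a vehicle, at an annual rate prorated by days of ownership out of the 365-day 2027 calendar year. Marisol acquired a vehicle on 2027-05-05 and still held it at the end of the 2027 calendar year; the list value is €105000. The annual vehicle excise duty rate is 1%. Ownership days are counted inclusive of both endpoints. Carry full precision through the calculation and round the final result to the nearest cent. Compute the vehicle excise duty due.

Days held (2027-05-05 to 2027-12-31): 241 out of 365
Tax = €105000 × 1% × 241/365 = €693.2877

€693.29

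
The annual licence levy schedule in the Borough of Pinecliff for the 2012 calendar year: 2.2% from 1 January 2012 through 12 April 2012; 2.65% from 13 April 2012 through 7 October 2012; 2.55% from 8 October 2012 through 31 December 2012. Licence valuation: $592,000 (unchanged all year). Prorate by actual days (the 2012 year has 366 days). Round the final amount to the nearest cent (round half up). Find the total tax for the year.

1 January – 12 April 2012: 103 days at 2.2% → $592,000 × 2.2% × 103/366 = $3,665.2240
13 April – 7 October 2012: 178 days at 2.65% → $592,000 × 2.65% × 178/366 = $7,629.6831
8 October – 31 December 2012: 85 days at 2.55% → $592,000 × 2.55% × 85/366 = $3,505.9016
Total = $14,800.8087

$14,800.81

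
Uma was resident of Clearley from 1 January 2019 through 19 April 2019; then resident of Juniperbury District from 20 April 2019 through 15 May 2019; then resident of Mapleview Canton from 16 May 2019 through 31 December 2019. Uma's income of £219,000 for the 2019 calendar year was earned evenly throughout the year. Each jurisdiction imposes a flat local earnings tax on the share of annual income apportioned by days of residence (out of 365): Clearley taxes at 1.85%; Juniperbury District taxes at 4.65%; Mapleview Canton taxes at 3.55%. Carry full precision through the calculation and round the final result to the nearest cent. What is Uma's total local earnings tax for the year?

Clearley, 1 January – 19 April 2019: 109 days → £219,000 × 1.85% × 109/365 = £1,209.9000
Juniperbury District, 20 April – 15 May 2019: 26 days → £219,000 × 4.65% × 26/365 = £725.4000
Mapleview Canton, 16 May – 31 December 2019: 230 days → £219,000 × 3.55% × 230/365 = £4,899.0000
Total = £6,834.3000

£6,834.30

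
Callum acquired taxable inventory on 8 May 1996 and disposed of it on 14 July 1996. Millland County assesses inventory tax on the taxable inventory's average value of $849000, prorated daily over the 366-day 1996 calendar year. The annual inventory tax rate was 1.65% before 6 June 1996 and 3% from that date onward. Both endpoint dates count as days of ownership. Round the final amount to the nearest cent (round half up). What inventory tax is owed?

8 May – 5 June 1996: 29 days at 1.65% → $849000 × 1.65% × 29/366 = $1109.9631
6 June – 14 July 1996: 39 days at 3% → $849000 × 3% × 39/366 = $2714.0164
Total = $3823.9795

$3823.98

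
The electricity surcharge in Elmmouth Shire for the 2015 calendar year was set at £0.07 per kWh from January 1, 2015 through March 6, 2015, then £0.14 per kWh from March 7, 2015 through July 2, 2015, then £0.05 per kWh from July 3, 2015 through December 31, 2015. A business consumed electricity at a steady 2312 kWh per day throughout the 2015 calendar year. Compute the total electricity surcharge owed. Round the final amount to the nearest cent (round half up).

£69,753.04

January 1 – March 6, 2015: 65 days × 2312 kWh/day = 150,280 kWh at £0.07/kWh → £10,519.60
March 7 – July 2, 2015: 118 days × 2312 kWh/day = 272,816 kWh at £0.14/kWh → £38,194.24
July 3 – December 31, 2015: 182 days × 2312 kWh/day = 420,784 kWh at £0.05/kWh → £21,039.20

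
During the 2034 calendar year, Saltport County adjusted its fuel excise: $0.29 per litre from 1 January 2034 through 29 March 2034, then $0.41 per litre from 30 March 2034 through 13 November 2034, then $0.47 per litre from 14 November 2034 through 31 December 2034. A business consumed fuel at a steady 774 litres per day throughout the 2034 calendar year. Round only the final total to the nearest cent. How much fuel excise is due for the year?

1 January – 29 March 2034: 88 days × 774 litres/day = 68,112 litres at $0.29/litre → $19,752.48
30 March – 13 November 2034: 229 days × 774 litres/day = 177,246 litres at $0.41/litre → $72,670.86
14 November – 31 December 2034: 48 days × 774 litres/day = 37,152 litres at $0.47/litre → $17,461.44

$109,884.78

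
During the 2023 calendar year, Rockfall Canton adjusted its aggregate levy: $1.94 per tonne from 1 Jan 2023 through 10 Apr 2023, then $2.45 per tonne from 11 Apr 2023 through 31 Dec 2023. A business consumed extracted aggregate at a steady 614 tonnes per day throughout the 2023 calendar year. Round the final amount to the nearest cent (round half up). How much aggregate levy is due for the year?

1 Jan – 10 Apr 2023: 100 days × 614 tonnes/day = 61,400 tonnes at $1.94/tonne → $119116.00
11 Apr – 31 Dec 2023: 265 days × 614 tonnes/day = 162,710 tonnes at $2.45/tonne → $398639.50

$517755.50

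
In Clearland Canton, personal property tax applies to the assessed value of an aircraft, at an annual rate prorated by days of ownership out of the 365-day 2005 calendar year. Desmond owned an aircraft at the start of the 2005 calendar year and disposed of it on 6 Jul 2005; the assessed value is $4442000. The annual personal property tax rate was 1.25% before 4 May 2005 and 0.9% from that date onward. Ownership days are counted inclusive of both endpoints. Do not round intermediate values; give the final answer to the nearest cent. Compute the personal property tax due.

1 Jan – 3 May 2005: 123 days at 1.25% → $4442000 × 1.25% × 123/365 = $18711.1644
4 May – 6 Jul 2005: 64 days at 0.9% → $4442000 × 0.9% × 64/365 = $7009.8411
Total = $25721.0055

$25721.01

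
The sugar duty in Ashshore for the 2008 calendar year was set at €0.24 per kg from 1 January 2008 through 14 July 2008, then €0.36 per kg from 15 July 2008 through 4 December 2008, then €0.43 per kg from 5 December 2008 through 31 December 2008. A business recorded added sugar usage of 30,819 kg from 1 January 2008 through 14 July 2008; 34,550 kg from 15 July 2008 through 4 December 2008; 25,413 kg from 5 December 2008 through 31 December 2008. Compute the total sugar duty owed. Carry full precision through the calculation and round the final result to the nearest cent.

€30,762.15

1 January – 14 July 2008: 30,819 kg at €0.24/kg → €7,396.56
15 July – 4 December 2008: 34,550 kg at €0.36/kg → €12,438.00
5 December – 31 December 2008: 25,413 kg at €0.43/kg → €10,927.59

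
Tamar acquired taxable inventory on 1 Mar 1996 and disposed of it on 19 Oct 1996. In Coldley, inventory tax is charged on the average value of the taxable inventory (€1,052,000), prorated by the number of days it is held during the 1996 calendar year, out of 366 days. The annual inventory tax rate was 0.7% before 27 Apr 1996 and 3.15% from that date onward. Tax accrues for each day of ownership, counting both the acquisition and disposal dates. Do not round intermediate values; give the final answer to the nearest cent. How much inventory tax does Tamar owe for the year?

1 Mar – 26 Apr 1996: 57 days at 0.7% → €1,052,000 × 0.7% × 57/366 = €1,146.8525
27 Apr – 19 Oct 1996: 176 days at 3.15% → €1,052,000 × 3.15% × 176/366 = €15,935.2131
Total = €17,082.0656

€17,082.07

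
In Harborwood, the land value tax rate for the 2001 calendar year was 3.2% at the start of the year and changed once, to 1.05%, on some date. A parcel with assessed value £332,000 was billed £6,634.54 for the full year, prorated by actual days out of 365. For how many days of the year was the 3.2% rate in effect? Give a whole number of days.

161 days

Let d = days at the first rate; then 365 − d days at the second rate.
£332,000 × [3.2%·d + 1.05%·(365−d)] / 365 = £6,634.54
Solving gives d = 161, so the new rate took effect on June 11, 2001.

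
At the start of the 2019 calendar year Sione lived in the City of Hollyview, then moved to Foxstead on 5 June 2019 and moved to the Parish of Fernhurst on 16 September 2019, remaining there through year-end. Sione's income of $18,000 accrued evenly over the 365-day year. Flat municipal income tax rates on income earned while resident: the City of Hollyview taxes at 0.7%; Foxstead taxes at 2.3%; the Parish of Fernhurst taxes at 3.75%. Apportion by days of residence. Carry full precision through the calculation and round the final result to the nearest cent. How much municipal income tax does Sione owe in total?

The City of Hollyview, 1 January – 4 June 2019: 155 days → $18,000 × 0.7% × 155/365 = $53.5068
Foxstead, 5 June – 15 September 2019: 103 days → $18,000 × 2.3% × 103/365 = $116.8274
The Parish of Fernhurst, 16 September – 31 December 2019: 107 days → $18,000 × 3.75% × 107/365 = $197.8767
Total = $368.2110

$368.21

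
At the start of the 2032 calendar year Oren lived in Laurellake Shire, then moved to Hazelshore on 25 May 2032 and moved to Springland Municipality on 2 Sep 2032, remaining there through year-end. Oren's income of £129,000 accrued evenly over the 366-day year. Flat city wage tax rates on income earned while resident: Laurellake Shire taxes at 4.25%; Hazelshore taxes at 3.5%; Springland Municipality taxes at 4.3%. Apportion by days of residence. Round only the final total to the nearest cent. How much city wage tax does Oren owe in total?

£5,239.48

Laurellake Shire, 1 Jan – 24 May 2032: 145 days → £129,000 × 4.25% × 145/366 = £2,172.0287
Hazelshore, 25 May – 1 Sep 2032: 100 days → £129,000 × 3.5% × 100/366 = £1,233.6066
Springland Municipality, 2 Sep – 31 Dec 2032: 121 days → £129,000 × 4.3% × 121/366 = £1,833.8443
Total = £5,239.4795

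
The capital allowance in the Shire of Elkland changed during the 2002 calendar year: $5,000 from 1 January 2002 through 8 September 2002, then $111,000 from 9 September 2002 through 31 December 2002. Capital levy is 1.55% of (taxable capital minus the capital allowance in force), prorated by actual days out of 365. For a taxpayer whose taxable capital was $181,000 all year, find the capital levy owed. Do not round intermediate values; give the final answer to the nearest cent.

$2,214.84

1 January – 8 September 2002: 251 days, exemption $5,000 → ($181,000 − $5,000) × 1.55% × 251/365 = $1,875.9671
9 September – 31 December 2002: 114 days, exemption $111,000 → ($181,000 − $111,000) × 1.55% × 114/365 = $338.8767
Total = $2,214.8438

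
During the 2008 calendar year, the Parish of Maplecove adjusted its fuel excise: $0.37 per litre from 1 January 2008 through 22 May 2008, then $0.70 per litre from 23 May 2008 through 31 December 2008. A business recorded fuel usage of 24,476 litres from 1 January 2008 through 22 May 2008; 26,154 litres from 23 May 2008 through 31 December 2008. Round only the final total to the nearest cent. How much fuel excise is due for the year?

1 January – 22 May 2008: 24,476 litres at $0.37/litre → $9,056.12
23 May – 31 December 2008: 26,154 litres at $0.70/litre → $18,307.80

$27,363.92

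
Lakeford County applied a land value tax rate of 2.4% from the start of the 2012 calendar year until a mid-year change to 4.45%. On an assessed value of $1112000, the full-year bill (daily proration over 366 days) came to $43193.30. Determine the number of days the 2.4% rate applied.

101 days

Let d = days at the first rate; then 366 − d days at the second rate.
$1112000 × [2.4%·d + 4.45%·(366−d)] / 366 = $43193.30
Solving gives d = 101, so the new rate took effect on 11 Apr 2012.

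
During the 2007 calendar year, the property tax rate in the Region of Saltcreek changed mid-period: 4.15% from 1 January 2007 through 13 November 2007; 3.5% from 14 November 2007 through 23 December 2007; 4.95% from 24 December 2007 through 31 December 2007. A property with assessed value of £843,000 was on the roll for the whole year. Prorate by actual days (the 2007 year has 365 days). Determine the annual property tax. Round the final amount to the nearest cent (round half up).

£34,531.82

1 January – 13 November 2007: 317 days at 4.15% → £843,000 × 4.15% × 317/365 = £30,383.7986
14 November – 23 December 2007: 40 days at 3.5% → £843,000 × 3.5% × 40/365 = £3,233.4247
24 December – 31 December 2007: 8 days at 4.95% → £843,000 × 4.95% × 8/365 = £914.5973
Total = £34,531.8205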